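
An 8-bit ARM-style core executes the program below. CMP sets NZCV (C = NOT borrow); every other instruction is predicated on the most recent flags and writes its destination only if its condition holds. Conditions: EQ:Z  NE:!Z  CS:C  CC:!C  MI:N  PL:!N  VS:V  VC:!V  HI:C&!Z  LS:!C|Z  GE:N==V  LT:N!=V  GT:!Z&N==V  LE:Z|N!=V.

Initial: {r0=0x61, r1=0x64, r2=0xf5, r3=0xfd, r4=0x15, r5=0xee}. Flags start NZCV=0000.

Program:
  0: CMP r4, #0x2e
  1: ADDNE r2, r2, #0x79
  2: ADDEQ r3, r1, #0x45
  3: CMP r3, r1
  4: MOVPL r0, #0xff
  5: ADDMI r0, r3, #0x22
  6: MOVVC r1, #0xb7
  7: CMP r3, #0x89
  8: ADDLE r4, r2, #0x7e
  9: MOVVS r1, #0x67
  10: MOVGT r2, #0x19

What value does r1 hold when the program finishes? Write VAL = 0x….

VAL = 0xb7

0: ✓ CMP  NZCV=1000
1: ✓ ADDNE  r2←0x6e
2: · ADDEQ
3: ✓ CMP  NZCV=1010
4: · MOVPL
5: ✓ ADDMI  r0←0x1f
6: ✓ MOVVC  r1←0xb7
7: ✓ CMP  NZCV=0010
8: · ADDLE
9: · MOVVS
10: ✓ MOVGT  r2←0x19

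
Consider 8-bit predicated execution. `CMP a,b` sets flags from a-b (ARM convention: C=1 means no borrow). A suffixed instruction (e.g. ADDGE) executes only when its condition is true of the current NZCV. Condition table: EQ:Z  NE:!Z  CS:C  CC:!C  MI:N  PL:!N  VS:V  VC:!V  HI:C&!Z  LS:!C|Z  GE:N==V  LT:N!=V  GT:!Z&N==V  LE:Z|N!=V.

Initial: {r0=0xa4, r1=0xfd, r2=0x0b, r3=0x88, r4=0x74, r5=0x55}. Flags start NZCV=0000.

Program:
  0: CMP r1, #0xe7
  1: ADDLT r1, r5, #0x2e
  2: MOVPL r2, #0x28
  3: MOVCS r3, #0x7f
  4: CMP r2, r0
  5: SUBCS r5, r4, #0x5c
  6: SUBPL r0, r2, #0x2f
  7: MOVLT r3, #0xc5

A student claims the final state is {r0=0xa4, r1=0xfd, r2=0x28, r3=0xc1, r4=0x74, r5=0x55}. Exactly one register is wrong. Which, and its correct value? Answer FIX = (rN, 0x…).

FIX = (r3, 0x7f)

[0] flags=0010 → (cmp)
[1] flags=0010 LT?F → skip
[2] flags=0010 PL?T → r2=0x28
[3] flags=0010 CS?T → r3=0x7f
[4] flags=1001 → (cmp)
[5] flags=1001 CS?F → skip
[6] flags=1001 PL?F → skip
[7] flags=1001 LT?F → skip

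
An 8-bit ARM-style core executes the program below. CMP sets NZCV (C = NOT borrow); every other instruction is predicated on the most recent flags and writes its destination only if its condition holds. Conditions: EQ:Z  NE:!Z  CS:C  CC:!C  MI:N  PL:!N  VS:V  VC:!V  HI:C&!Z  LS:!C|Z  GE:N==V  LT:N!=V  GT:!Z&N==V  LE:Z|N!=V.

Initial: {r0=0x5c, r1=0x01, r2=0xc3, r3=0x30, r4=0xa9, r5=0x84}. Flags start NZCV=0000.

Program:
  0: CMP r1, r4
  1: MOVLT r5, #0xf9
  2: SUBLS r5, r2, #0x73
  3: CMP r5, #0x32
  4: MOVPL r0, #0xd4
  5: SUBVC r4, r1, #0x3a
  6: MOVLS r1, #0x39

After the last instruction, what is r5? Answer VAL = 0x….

VAL = 0x50

0: ✓ CMP  NZCV=0000
1: · MOVLT
2: ✓ SUBLS  r5←0x50
3: ✓ CMP  NZCV=0010
4: ✓ MOVPL  r0←0xd4
5: ✓ SUBVC  r4←0xc7
6: · MOVLS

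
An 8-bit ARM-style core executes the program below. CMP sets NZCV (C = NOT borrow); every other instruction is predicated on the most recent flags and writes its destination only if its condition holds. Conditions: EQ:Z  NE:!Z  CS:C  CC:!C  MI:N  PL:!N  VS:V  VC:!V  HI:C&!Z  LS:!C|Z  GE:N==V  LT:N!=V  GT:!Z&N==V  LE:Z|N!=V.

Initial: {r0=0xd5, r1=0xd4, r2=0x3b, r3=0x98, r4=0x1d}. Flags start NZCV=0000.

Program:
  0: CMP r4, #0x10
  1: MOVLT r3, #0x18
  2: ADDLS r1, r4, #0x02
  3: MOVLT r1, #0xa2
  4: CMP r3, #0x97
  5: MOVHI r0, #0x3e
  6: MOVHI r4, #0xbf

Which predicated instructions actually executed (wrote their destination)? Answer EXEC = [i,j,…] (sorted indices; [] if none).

EXEC = [5,6]

0: ✓ CMP  NZCV=0010
1: · MOVLT
2: · ADDLS
3: · MOVLT
4: ✓ CMP  NZCV=0010
5: ✓ MOVHI  r0←0x3e
6: ✓ MOVHI  r4←0xbf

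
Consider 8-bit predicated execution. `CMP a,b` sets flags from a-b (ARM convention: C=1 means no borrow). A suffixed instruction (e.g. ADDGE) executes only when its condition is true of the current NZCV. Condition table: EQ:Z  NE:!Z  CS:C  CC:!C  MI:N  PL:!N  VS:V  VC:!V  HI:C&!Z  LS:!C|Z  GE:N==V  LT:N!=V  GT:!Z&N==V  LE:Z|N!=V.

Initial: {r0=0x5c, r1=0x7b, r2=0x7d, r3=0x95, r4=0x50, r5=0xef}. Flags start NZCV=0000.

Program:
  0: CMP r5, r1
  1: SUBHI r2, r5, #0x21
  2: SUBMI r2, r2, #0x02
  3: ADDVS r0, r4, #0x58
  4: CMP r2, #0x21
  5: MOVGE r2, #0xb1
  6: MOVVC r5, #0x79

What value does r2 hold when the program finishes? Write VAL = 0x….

VAL = 0xce

[0] flags=0011 → (cmp)
[1] flags=0011 HI?T → r2=0xce
[2] flags=0011 MI?F → skip
[3] flags=0011 VS?T → r0=0xa8
[4] flags=1010 → (cmp)
[5] flags=1010 GE?F → skip
[6] flags=1010 VC?T → r5=0x79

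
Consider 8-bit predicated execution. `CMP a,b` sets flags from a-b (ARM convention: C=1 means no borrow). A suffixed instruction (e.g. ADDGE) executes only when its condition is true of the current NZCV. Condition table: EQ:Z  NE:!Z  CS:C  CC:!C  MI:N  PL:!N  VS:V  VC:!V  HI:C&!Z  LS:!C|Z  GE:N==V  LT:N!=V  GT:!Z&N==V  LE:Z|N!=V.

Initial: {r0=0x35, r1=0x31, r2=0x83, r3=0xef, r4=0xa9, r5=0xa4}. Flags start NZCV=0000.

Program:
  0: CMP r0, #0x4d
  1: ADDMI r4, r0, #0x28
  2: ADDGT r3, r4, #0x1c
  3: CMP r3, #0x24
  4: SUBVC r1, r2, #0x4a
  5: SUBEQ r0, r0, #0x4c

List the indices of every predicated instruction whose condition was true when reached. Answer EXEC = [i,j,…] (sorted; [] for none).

0: ✓ CMP  NZCV=1000
1: ✓ ADDMI  r4←0x5d
2: · ADDGT
3: ✓ CMP  NZCV=1010
4: ✓ SUBVC  r1←0x39
5: · SUBEQ

EXEC = [1,4]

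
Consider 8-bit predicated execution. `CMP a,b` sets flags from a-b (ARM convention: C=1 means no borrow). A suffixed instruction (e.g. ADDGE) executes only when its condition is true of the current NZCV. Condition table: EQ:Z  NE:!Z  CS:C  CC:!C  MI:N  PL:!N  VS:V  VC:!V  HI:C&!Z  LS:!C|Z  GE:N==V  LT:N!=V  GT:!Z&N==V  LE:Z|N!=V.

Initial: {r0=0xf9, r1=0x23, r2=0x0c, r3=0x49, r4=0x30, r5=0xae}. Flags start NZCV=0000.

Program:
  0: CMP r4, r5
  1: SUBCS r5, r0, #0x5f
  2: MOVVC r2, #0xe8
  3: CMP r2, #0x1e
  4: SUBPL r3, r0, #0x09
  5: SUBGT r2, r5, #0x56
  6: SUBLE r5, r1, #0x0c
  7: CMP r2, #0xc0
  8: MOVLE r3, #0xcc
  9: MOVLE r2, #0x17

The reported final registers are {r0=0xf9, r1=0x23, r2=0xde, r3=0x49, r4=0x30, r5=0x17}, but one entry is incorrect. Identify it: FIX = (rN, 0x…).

FIX = (r2, 0x0c)

0: ✓ CMP  NZCV=1001
1: · SUBCS
2: · MOVVC
3: ✓ CMP  NZCV=1000
4: · SUBPL
5: · SUBGT
6: ✓ SUBLE  r5←0x17
7: ✓ CMP  NZCV=0000
8: · MOVLE
9: · MOVLE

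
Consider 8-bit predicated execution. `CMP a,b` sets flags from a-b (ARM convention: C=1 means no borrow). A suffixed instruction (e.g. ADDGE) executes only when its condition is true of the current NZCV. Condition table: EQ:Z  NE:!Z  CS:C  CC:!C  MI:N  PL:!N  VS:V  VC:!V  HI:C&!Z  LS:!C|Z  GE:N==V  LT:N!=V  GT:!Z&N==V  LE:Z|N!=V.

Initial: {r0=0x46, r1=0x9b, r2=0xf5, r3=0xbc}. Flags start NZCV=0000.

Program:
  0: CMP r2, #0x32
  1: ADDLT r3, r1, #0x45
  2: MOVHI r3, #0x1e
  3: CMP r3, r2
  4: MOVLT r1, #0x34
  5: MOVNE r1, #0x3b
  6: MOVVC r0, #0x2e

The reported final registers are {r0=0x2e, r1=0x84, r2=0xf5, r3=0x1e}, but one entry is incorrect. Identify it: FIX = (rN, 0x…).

FIX = (r1, 0x3b)

0: ✓ CMP  NZCV=1010
1: ✓ ADDLT  r3←0xe0
2: ✓ MOVHI  r3←0x1e
3: ✓ CMP  NZCV=0000
4: · MOVLT
5: ✓ MOVNE  r1←0x3b
6: ✓ MOVVC  r0←0x2e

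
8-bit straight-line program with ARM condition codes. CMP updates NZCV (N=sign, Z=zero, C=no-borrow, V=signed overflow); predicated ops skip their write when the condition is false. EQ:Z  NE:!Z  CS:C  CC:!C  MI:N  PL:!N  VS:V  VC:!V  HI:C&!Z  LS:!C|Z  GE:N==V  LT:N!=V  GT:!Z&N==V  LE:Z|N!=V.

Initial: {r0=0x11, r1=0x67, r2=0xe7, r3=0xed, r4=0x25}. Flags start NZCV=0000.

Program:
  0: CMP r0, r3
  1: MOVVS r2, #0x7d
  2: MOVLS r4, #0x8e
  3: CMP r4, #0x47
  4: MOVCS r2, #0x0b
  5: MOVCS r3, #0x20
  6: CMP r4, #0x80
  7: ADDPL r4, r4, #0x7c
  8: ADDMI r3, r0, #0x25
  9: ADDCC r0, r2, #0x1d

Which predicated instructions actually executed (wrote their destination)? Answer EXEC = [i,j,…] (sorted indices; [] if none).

0: ✓ CMP  NZCV=0000
1: · MOVVS
2: ✓ MOVLS  r4←0x8e
3: ✓ CMP  NZCV=0011
4: ✓ MOVCS  r2←0x0b
5: ✓ MOVCS  r3←0x20
6: ✓ CMP  NZCV=0010
7: ✓ ADDPL  r4←0x0a
8: · ADDMI
9: · ADDCC

EXEC = [2,4,5,7]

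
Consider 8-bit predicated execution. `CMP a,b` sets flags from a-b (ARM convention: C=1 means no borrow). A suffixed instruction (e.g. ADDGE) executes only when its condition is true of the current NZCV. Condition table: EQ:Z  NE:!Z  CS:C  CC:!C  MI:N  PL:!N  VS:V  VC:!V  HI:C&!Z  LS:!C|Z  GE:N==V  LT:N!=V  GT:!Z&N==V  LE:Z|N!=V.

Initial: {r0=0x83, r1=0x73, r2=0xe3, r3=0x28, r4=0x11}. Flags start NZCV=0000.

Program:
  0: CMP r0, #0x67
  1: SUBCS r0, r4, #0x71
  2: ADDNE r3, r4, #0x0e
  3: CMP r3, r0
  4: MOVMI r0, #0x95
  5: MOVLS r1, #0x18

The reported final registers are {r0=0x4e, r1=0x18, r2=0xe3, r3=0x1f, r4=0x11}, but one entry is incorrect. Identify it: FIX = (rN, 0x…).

0: ✓ CMP  NZCV=0011
1: ✓ SUBCS  r0←0xa0
2: ✓ ADDNE  r3←0x1f
3: ✓ CMP  NZCV=0000
4: · MOVMI
5: ✓ MOVLS  r1←0x18

FIX = (r0, 0xa0)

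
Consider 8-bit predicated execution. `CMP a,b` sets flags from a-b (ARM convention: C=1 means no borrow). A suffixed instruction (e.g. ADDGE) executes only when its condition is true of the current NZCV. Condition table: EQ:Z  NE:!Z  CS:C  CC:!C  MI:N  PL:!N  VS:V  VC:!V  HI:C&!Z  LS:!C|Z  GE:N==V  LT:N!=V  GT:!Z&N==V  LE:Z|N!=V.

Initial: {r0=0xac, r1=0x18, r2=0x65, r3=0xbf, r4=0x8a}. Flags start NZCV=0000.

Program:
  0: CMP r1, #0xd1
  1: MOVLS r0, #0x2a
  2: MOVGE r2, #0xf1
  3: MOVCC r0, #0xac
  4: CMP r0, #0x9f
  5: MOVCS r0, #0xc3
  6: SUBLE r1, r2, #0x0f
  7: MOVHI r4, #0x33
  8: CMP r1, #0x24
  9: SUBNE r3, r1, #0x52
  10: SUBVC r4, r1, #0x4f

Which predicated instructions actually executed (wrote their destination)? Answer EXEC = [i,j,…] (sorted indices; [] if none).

[0] flags=0000 → (cmp)
[1] flags=0000 LS?T → r0=0x2a
[2] flags=0000 GE?T → r2=0xf1
[3] flags=0000 CC?T → r0=0xac
[4] flags=0010 → (cmp)
[5] flags=0010 CS?T → r0=0xc3
[6] flags=0010 LE?F → skip
[7] flags=0010 HI?T → r4=0x33
[8] flags=1000 → (cmp)
[9] flags=1000 NE?T → r3=0xc6
[10] flags=1000 VC?T → r4=0xc9

EXEC = [1,2,3,5,7,9,10]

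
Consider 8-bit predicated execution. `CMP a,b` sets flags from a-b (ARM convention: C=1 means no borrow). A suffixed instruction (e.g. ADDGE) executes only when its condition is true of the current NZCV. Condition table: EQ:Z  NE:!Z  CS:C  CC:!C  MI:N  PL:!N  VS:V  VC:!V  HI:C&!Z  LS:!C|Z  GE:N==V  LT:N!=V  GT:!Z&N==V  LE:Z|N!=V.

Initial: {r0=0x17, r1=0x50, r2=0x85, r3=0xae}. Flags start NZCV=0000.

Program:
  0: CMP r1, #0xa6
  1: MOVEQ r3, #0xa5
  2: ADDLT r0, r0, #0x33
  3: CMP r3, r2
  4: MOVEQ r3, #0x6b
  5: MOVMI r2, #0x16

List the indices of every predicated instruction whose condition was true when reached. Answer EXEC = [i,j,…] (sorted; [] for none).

0: ✓ CMP  NZCV=1001
1: · MOVEQ
2: · ADDLT
3: ✓ CMP  NZCV=0010
4: · MOVEQ
5: · MOVMI

EXEC = []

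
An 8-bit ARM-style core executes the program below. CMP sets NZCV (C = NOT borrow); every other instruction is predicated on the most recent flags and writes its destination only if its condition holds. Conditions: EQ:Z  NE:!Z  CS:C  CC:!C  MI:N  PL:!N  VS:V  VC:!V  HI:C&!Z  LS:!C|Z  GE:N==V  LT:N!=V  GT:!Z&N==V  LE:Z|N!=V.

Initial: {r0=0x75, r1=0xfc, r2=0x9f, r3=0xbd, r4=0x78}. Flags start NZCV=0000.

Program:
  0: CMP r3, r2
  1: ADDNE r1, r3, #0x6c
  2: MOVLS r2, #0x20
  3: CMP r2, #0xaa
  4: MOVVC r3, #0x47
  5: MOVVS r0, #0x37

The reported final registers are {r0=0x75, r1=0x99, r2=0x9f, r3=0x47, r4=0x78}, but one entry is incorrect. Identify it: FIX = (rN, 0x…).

[0] flags=0010 → (cmp)
[1] flags=0010 NE?T → r1=0x29
[2] flags=0010 LS?F → skip
[3] flags=1000 → (cmp)
[4] flags=1000 VC?T → r3=0x47
[5] flags=1000 VS?F → skip

FIX = (r1, 0x29)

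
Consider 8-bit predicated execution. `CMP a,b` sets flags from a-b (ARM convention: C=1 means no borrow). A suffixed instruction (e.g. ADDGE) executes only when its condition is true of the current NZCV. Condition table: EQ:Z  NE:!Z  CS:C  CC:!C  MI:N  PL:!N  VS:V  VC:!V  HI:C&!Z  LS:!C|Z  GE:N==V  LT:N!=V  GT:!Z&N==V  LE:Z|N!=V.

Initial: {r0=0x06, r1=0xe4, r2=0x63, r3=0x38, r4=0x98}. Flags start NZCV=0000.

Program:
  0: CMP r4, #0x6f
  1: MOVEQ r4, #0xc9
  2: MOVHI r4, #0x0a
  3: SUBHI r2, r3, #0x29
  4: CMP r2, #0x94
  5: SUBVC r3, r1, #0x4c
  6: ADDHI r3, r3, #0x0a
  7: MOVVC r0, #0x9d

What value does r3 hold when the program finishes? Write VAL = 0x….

[0] flags=0011 → (cmp)
[1] flags=0011 EQ?F → skip
[2] flags=0011 HI?T → r4=0x0a
[3] flags=0011 HI?T → r2=0x0f
[4] flags=0000 → (cmp)
[5] flags=0000 VC?T → r3=0x98
[6] flags=0000 HI?F → skip
[7] flags=0000 VC?T → r0=0x9d

VAL = 0x98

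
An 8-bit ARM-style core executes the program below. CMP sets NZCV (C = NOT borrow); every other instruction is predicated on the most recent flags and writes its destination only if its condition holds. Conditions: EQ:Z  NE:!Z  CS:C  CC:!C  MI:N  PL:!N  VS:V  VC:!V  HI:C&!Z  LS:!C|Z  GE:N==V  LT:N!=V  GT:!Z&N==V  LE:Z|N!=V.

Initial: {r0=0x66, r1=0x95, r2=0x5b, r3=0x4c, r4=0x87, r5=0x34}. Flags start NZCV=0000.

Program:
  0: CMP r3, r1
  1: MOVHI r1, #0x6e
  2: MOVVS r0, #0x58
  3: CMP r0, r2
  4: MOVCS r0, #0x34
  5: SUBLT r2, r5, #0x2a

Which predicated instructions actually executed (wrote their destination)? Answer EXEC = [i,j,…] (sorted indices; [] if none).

0: ✓ CMP  NZCV=1001
1: · MOVHI
2: ✓ MOVVS  r0←0x58
3: ✓ CMP  NZCV=1000
4: · MOVCS
5: ✓ SUBLT  r2←0x0a

EXEC = [2,5]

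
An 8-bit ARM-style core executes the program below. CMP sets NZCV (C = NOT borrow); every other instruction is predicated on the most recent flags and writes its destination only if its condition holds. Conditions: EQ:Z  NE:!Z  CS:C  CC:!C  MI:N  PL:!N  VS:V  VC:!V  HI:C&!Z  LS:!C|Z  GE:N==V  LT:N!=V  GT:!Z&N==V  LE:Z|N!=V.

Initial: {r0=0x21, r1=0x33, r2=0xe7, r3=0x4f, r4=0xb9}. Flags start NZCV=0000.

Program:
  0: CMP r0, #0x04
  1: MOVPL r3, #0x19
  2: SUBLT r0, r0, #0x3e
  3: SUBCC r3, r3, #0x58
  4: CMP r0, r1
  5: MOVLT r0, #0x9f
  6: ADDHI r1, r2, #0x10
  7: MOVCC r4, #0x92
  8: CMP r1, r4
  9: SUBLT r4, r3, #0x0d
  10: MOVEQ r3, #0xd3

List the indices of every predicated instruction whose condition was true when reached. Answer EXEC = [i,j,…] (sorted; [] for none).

[0] flags=0010 → (cmp)
[1] flags=0010 PL?T → r3=0x19
[2] flags=0010 LT?F → skip
[3] flags=0010 CC?F → skip
[4] flags=1000 → (cmp)
[5] flags=1000 LT?T → r0=0x9f
[6] flags=1000 HI?F → skip
[7] flags=1000 CC?T → r4=0x92
[8] flags=1001 → (cmp)
[9] flags=1001 LT?F → skip
[10] flags=1001 EQ?F → skip

EXEC = [1,5,7]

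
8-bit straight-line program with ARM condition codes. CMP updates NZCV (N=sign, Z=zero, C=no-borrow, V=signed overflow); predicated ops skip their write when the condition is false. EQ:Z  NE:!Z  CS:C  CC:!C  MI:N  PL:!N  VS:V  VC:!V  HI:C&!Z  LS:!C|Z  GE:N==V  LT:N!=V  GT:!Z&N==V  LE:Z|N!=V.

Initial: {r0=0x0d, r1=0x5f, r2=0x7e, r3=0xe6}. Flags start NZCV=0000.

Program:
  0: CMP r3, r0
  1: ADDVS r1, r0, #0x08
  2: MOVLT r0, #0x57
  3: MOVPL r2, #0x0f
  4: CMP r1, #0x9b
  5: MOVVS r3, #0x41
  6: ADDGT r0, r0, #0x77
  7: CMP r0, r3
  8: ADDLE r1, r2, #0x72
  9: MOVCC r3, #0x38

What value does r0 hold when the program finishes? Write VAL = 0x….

VAL = 0xce

0: ✓ CMP  NZCV=1010
1: · ADDVS
2: ✓ MOVLT  r0←0x57
3: · MOVPL
4: ✓ CMP  NZCV=1001
5: ✓ MOVVS  r3←0x41
6: ✓ ADDGT  r0←0xce
7: ✓ CMP  NZCV=1010
8: ✓ ADDLE  r1←0xf0
9: · MOVCC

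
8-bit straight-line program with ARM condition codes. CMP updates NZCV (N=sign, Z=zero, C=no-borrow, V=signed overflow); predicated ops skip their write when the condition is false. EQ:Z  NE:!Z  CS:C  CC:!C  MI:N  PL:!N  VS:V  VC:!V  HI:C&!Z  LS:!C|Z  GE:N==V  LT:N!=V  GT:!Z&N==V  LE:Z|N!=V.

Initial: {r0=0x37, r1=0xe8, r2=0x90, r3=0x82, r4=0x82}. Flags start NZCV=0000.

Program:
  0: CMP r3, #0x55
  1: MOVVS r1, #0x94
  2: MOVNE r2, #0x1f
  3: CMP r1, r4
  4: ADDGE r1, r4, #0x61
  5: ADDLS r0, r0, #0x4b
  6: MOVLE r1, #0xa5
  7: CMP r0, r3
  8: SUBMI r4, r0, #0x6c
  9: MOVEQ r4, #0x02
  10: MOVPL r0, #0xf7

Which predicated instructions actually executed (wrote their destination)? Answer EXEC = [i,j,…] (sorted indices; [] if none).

[0] flags=0011 → (cmp)
[1] flags=0011 VS?T → r1=0x94
[2] flags=0011 NE?T → r2=0x1f
[3] flags=0010 → (cmp)
[4] flags=0010 GE?T → r1=0xe3
[5] flags=0010 LS?F → skip
[6] flags=0010 LE?F → skip
[7] flags=1001 → (cmp)
[8] flags=1001 MI?T → r4=0xcb
[9] flags=1001 EQ?F → skip
[10] flags=1001 PL?F → skip

EXEC = [1,2,4,8]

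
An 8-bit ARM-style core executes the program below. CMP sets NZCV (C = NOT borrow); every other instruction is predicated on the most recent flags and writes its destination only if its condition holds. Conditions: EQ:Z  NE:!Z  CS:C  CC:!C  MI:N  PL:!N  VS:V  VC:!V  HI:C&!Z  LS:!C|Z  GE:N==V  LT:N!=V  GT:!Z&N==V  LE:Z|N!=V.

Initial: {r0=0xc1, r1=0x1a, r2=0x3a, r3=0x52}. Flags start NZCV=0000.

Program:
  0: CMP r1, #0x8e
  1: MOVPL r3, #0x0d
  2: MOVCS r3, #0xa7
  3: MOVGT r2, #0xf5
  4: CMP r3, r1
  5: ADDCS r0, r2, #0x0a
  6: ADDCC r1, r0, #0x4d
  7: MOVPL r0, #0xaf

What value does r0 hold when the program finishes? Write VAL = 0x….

VAL = 0xaf

0: ✓ CMP  NZCV=1001
1: · MOVPL
2: · MOVCS
3: ✓ MOVGT  r2←0xf5
4: ✓ CMP  NZCV=0010
5: ✓ ADDCS  r0←0xff
6: · ADDCC
7: ✓ MOVPL  r0←0xaf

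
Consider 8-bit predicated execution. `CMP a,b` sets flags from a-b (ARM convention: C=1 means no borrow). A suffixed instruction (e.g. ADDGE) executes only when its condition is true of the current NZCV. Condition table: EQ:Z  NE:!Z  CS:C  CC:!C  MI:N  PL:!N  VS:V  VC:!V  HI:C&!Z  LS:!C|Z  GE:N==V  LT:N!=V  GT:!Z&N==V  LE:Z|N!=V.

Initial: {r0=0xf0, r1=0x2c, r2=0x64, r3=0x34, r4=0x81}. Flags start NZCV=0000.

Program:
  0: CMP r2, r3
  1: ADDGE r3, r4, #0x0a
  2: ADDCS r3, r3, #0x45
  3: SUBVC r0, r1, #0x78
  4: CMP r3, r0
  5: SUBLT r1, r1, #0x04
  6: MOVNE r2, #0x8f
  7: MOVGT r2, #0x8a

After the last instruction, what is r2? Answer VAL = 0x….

VAL = 0x8a

[0] flags=0010 → (cmp)
[1] flags=0010 GE?T → r3=0x8b
[2] flags=0010 CS?T → r3=0xd0
[3] flags=0010 VC?T → r0=0xb4
[4] flags=0010 → (cmp)
[5] flags=0010 LT?F → skip
[6] flags=0010 NE?T → r2=0x8f
[7] flags=0010 GT?T → r2=0x8a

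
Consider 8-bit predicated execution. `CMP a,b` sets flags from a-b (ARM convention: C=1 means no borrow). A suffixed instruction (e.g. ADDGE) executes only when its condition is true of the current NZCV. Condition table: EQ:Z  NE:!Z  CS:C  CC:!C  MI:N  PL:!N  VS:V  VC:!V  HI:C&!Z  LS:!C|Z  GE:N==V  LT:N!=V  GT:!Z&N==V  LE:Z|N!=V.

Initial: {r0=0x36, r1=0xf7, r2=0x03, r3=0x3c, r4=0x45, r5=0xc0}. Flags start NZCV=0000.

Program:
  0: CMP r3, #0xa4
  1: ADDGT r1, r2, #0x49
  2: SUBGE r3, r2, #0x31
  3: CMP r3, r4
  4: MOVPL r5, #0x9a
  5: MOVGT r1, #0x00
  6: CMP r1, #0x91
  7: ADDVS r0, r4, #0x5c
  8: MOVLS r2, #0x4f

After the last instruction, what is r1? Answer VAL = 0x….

VAL = 0x4c

[0] flags=1001 → (cmp)
[1] flags=1001 GT?T → r1=0x4c
[2] flags=1001 GE?T → r3=0xd2
[3] flags=1010 → (cmp)
[4] flags=1010 PL?F → skip
[5] flags=1010 GT?F → skip
[6] flags=1001 → (cmp)
[7] flags=1001 VS?T → r0=0xa1
[8] flags=1001 LS?T → r2=0x4f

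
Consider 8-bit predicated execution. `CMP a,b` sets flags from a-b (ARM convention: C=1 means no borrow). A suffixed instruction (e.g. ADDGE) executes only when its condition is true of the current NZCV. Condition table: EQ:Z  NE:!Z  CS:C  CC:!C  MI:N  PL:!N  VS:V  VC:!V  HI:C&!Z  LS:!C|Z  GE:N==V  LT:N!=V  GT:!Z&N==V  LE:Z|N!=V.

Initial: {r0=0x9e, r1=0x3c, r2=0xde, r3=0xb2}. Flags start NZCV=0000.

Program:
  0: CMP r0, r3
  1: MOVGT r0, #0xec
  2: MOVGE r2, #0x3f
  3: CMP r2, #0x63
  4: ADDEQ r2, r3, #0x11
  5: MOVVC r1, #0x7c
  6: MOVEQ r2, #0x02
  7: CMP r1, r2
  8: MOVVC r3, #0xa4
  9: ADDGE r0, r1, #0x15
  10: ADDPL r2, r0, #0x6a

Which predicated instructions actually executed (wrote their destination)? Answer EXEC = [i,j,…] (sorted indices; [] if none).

EXEC = [8,9,10]

[0] flags=1000 → (cmp)
[1] flags=1000 GT?F → skip
[2] flags=1000 GE?F → skip
[3] flags=0011 → (cmp)
[4] flags=0011 EQ?F → skip
[5] flags=0011 VC?F → skip
[6] flags=0011 EQ?F → skip
[7] flags=0000 → (cmp)
[8] flags=0000 VC?T → r3=0xa4
[9] flags=0000 GE?T → r0=0x51
[10] flags=0000 PL?T → r2=0xbb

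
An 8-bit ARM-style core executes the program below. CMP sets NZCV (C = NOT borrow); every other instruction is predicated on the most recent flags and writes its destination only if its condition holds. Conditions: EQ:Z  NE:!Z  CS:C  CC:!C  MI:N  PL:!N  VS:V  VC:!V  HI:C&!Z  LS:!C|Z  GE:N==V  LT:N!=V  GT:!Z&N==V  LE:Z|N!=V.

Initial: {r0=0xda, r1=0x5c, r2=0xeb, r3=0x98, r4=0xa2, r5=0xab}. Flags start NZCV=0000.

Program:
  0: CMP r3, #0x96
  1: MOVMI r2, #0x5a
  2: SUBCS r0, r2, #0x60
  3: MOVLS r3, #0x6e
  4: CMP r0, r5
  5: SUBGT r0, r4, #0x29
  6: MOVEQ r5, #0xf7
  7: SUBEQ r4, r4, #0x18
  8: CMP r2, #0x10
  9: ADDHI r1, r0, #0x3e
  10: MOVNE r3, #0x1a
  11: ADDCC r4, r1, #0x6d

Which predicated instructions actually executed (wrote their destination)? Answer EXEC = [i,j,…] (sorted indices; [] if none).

[0] flags=0010 → (cmp)
[1] flags=0010 MI?F → skip
[2] flags=0010 CS?T → r0=0x8b
[3] flags=0010 LS?F → skip
[4] flags=1000 → (cmp)
[5] flags=1000 GT?F → skip
[6] flags=1000 EQ?F → skip
[7] flags=1000 EQ?F → skip
[8] flags=1010 → (cmp)
[9] flags=1010 HI?T → r1=0xc9
[10] flags=1010 NE?T → r3=0x1a
[11] flags=1010 CC?F → skip

EXEC = [2,9,10]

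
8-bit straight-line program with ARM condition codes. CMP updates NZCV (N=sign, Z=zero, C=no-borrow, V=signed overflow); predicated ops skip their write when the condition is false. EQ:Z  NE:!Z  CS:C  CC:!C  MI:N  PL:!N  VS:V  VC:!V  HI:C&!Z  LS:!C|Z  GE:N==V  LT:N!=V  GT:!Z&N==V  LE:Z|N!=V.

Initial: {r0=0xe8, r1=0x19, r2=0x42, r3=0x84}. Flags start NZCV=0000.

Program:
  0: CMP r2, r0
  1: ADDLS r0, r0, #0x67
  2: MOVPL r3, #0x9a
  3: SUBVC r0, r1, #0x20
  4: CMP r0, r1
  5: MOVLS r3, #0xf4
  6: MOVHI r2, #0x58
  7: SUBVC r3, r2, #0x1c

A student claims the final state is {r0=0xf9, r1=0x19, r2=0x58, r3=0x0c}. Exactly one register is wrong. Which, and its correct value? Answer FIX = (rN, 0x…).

FIX = (r3, 0x3c)

[0] flags=0000 → (cmp)
[1] flags=0000 LS?T → r0=0x4f
[2] flags=0000 PL?T → r3=0x9a
[3] flags=0000 VC?T → r0=0xf9
[4] flags=1010 → (cmp)
[5] flags=1010 LS?F → skip
[6] flags=1010 HI?T → r2=0x58
[7] flags=1010 VC?T → r3=0x3c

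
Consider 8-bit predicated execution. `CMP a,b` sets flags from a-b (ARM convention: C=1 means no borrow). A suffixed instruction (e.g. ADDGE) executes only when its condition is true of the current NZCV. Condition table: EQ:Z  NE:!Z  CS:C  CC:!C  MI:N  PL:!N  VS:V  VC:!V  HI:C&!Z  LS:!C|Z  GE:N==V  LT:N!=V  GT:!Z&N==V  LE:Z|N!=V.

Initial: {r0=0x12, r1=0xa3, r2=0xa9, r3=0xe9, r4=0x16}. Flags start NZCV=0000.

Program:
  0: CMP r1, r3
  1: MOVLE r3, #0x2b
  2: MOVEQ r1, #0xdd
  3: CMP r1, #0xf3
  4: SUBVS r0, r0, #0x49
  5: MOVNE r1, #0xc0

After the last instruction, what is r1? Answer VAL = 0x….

[0] flags=1000 → (cmp)
[1] flags=1000 LE?T → r3=0x2b
[2] flags=1000 EQ?F → skip
[3] flags=1000 → (cmp)
[4] flags=1000 VS?F → skip
[5] flags=1000 NE?T → r1=0xc0

VAL = 0xc0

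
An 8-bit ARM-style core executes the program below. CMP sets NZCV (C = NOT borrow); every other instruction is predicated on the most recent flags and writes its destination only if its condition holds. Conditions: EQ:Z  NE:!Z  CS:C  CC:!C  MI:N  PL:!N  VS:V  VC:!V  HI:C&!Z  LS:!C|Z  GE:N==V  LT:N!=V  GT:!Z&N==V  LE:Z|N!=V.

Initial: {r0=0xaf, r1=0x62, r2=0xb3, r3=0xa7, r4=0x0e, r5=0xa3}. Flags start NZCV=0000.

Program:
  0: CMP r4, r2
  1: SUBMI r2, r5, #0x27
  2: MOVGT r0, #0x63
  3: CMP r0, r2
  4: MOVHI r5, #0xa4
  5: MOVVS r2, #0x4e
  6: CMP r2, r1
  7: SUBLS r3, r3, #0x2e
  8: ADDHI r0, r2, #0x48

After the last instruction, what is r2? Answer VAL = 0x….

VAL = 0x4e

[0] flags=0000 → (cmp)
[1] flags=0000 MI?F → skip
[2] flags=0000 GT?T → r0=0x63
[3] flags=1001 → (cmp)
[4] flags=1001 HI?F → skip
[5] flags=1001 VS?T → r2=0x4e
[6] flags=1000 → (cmp)
[7] flags=1000 LS?T → r3=0x79
[8] flags=1000 HI?F → skip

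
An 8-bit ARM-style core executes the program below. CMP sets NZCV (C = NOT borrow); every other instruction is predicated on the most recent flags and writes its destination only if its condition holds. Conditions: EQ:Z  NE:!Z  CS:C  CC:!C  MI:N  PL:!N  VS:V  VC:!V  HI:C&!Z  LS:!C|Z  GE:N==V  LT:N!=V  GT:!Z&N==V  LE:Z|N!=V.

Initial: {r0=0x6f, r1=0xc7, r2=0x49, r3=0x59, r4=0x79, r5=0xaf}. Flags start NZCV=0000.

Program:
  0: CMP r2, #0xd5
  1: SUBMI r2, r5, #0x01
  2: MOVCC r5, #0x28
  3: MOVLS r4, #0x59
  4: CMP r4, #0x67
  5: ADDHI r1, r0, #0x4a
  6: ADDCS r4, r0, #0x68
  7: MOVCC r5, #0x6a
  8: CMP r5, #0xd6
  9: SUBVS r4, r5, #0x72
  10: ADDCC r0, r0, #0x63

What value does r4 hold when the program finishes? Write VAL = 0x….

VAL = 0xf8

0: ✓ CMP  NZCV=0000
1: · SUBMI
2: ✓ MOVCC  r5←0x28
3: ✓ MOVLS  r4←0x59
4: ✓ CMP  NZCV=1000
5: · ADDHI
6: · ADDCS
7: ✓ MOVCC  r5←0x6a
8: ✓ CMP  NZCV=1001
9: ✓ SUBVS  r4←0xf8
10: ✓ ADDCC  r0←0xd2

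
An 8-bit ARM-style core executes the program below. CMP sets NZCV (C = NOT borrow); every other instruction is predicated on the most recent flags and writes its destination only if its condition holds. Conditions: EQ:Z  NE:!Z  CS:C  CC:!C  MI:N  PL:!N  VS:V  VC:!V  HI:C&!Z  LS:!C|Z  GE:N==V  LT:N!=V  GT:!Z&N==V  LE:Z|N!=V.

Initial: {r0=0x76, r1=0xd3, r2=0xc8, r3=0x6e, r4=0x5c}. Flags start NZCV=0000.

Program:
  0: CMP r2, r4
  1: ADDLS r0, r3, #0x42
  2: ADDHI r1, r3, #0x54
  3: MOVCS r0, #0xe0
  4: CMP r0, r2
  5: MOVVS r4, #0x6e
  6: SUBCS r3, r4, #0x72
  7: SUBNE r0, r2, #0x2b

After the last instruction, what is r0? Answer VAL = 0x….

[0] flags=0011 → (cmp)
[1] flags=0011 LS?F → skip
[2] flags=0011 HI?T → r1=0xc2
[3] flags=0011 CS?T → r0=0xe0
[4] flags=0010 → (cmp)
[5] flags=0010 VS?F → skip
[6] flags=0010 CS?T → r3=0xea
[7] flags=0010 NE?T → r0=0x9d

VAL = 0x9d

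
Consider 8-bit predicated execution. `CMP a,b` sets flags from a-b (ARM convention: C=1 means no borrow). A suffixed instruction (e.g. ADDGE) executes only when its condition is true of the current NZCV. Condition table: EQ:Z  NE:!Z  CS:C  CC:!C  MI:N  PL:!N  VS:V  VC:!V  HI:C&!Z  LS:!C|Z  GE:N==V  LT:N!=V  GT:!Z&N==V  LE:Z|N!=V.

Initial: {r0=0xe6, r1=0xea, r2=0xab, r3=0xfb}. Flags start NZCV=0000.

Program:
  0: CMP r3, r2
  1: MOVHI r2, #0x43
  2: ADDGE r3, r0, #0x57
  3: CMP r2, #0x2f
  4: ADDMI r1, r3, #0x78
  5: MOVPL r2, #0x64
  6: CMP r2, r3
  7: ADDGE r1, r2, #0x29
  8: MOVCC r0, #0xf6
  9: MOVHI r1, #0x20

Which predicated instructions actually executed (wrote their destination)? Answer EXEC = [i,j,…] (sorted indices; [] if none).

0: ✓ CMP  NZCV=0010
1: ✓ MOVHI  r2←0x43
2: ✓ ADDGE  r3←0x3d
3: ✓ CMP  NZCV=0010
4: · ADDMI
5: ✓ MOVPL  r2←0x64
6: ✓ CMP  NZCV=0010
7: ✓ ADDGE  r1←0x8d
8: · MOVCC
9: ✓ MOVHI  r1←0x20

EXEC = [1,2,5,7,9]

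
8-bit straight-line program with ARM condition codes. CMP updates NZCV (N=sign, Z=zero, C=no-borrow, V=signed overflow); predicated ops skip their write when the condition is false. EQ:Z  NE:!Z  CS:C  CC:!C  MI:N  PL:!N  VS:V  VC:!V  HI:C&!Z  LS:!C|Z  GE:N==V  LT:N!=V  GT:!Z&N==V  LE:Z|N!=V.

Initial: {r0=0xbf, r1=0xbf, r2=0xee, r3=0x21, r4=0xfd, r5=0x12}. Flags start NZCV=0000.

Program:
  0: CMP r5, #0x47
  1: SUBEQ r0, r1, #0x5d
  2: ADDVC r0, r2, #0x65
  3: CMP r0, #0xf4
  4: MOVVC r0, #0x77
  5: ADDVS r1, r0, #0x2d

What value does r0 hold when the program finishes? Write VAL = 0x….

[0] flags=1000 → (cmp)
[1] flags=1000 EQ?F → skip
[2] flags=1000 VC?T → r0=0x53
[3] flags=0000 → (cmp)
[4] flags=0000 VC?T → r0=0x77
[5] flags=0000 VS?F → skip

VAL = 0x77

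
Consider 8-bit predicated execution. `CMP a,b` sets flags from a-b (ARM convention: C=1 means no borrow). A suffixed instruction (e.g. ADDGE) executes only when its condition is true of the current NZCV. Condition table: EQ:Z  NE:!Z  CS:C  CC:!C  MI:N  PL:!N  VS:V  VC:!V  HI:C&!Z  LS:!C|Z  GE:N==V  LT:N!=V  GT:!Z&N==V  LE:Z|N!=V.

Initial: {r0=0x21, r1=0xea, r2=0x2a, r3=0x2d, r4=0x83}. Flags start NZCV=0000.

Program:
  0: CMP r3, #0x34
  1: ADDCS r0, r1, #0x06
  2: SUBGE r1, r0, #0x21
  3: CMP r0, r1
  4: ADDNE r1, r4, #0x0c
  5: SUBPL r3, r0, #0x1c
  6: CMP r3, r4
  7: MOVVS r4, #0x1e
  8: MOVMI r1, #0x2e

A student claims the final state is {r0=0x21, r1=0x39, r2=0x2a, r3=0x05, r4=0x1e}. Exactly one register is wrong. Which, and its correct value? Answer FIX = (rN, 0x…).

0: ✓ CMP  NZCV=1000
1: · ADDCS
2: · SUBGE
3: ✓ CMP  NZCV=0000
4: ✓ ADDNE  r1←0x8f
5: ✓ SUBPL  r3←0x05
6: ✓ CMP  NZCV=1001
7: ✓ MOVVS  r4←0x1e
8: ✓ MOVMI  r1←0x2e

FIX = (r1, 0x2e)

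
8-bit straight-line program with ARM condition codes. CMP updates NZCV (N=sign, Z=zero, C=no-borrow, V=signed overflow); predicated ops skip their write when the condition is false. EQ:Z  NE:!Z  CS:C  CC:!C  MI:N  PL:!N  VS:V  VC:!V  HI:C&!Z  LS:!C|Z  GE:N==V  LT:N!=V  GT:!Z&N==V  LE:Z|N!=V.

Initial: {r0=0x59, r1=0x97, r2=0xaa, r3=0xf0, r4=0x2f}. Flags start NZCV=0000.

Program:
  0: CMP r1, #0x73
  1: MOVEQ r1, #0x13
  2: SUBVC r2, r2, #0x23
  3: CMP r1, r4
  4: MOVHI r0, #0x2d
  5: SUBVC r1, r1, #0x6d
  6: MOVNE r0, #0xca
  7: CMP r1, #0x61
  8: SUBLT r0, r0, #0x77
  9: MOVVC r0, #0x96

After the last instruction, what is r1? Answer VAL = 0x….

[0] flags=0011 → (cmp)
[1] flags=0011 EQ?F → skip
[2] flags=0011 VC?F → skip
[3] flags=0011 → (cmp)
[4] flags=0011 HI?T → r0=0x2d
[5] flags=0011 VC?F → skip
[6] flags=0011 NE?T → r0=0xca
[7] flags=0011 → (cmp)
[8] flags=0011 LT?T → r0=0x53
[9] flags=0011 VC?F → skip

VAL = 0x97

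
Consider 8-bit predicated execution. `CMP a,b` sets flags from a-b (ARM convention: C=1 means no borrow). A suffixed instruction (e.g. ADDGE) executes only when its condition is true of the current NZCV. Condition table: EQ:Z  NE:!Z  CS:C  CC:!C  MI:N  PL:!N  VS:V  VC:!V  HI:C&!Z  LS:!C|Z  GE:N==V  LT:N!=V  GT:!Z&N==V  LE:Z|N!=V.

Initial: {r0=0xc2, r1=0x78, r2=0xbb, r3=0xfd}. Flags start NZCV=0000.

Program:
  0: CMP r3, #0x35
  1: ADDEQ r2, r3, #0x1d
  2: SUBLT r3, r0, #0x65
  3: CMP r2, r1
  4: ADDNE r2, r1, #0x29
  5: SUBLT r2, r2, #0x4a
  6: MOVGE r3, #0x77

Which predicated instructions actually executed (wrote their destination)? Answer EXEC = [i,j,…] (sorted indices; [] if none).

EXEC = [2,4,5]

0: ✓ CMP  NZCV=1010
1: · ADDEQ
2: ✓ SUBLT  r3←0x5d
3: ✓ CMP  NZCV=0011
4: ✓ ADDNE  r2←0xa1
5: ✓ SUBLT  r2←0x57
6: · MOVGE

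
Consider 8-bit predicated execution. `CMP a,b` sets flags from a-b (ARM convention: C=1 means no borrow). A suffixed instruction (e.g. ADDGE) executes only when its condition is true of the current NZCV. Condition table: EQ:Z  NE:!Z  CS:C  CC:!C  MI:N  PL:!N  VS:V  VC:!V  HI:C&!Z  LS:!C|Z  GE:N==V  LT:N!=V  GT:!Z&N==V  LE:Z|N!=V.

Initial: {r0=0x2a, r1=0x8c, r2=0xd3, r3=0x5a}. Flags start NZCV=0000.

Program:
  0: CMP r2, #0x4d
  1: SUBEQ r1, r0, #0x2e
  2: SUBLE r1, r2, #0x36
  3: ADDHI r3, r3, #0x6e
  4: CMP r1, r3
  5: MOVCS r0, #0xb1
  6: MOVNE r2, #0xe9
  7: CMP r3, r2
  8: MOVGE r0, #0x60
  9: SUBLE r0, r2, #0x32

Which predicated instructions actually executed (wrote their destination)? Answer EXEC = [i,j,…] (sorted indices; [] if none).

0: ✓ CMP  NZCV=1010
1: · SUBEQ
2: ✓ SUBLE  r1←0x9d
3: ✓ ADDHI  r3←0xc8
4: ✓ CMP  NZCV=1000
5: · MOVCS
6: ✓ MOVNE  r2←0xe9
7: ✓ CMP  NZCV=1000
8: · MOVGE
9: ✓ SUBLE  r0←0xb7

EXEC = [2,3,6,9]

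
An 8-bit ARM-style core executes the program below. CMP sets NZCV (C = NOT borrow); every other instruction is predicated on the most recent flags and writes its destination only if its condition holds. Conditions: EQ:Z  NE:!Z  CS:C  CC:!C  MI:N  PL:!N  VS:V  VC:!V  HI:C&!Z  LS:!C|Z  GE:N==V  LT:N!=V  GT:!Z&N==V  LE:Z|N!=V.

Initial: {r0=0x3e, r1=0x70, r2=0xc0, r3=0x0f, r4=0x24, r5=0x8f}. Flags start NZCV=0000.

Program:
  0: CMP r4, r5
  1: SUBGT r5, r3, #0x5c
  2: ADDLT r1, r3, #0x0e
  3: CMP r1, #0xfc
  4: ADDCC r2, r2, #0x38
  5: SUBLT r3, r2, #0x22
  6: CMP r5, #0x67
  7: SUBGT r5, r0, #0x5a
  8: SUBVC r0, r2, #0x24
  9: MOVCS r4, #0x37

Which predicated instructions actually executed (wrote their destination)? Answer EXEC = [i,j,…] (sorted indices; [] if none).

0: ✓ CMP  NZCV=1001
1: ✓ SUBGT  r5←0xb3
2: · ADDLT
3: ✓ CMP  NZCV=0000
4: ✓ ADDCC  r2←0xf8
5: · SUBLT
6: ✓ CMP  NZCV=0011
7: · SUBGT
8: · SUBVC
9: ✓ MOVCS  r4←0x37

EXEC = [1,4,9]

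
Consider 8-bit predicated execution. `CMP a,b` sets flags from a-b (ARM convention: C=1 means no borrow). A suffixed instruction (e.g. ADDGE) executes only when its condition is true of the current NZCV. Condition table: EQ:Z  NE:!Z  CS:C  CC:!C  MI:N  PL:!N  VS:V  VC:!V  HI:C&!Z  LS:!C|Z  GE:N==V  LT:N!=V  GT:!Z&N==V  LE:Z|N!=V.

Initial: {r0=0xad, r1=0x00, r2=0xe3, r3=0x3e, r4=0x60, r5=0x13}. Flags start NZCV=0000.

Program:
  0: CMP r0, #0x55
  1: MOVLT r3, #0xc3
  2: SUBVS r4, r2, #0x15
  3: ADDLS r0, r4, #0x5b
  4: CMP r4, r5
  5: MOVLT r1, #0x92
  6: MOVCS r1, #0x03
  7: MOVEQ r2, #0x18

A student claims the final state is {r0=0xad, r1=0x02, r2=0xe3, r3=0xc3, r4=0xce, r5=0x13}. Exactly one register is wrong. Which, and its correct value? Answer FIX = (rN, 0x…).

0: ✓ CMP  NZCV=0011
1: ✓ MOVLT  r3←0xc3
2: ✓ SUBVS  r4←0xce
3: · ADDLS
4: ✓ CMP  NZCV=1010
5: ✓ MOVLT  r1←0x92
6: ✓ MOVCS  r1←0x03
7: · MOVEQ

FIX = (r1, 0x03)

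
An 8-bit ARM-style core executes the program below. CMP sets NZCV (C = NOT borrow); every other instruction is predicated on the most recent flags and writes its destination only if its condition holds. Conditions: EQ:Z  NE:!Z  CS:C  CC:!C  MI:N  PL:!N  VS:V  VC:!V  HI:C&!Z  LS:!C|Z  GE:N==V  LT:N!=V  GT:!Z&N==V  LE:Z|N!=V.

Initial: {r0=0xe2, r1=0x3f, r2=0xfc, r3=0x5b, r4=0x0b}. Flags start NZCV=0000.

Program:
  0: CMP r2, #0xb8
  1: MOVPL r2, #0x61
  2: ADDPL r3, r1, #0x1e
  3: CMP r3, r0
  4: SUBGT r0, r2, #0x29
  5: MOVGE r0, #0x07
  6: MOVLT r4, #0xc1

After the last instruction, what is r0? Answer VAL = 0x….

0: ✓ CMP  NZCV=0010
1: ✓ MOVPL  r2←0x61
2: ✓ ADDPL  r3←0x5d
3: ✓ CMP  NZCV=0000
4: ✓ SUBGT  r0←0x38
5: ✓ MOVGE  r0←0x07
6: · MOVLT

VAL = 0x07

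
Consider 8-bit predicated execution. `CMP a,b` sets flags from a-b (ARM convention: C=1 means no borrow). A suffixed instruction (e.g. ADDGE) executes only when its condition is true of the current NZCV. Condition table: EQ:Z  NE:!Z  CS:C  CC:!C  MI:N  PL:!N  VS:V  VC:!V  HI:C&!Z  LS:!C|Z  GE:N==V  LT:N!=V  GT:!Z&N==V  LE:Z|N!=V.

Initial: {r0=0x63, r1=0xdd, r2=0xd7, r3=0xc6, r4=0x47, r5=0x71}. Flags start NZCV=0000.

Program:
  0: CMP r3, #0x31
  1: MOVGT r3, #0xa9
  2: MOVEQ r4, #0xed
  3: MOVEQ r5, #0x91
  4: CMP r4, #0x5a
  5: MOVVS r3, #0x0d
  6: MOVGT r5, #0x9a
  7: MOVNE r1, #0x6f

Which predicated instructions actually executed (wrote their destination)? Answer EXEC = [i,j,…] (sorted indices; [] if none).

[0] flags=1010 → (cmp)
[1] flags=1010 GT?F → skip
[2] flags=1010 EQ?F → skip
[3] flags=1010 EQ?F → skip
[4] flags=1000 → (cmp)
[5] flags=1000 VS?F → skip
[6] flags=1000 GT?F → skip
[7] flags=1000 NE?T → r1=0x6f

EXEC = [7]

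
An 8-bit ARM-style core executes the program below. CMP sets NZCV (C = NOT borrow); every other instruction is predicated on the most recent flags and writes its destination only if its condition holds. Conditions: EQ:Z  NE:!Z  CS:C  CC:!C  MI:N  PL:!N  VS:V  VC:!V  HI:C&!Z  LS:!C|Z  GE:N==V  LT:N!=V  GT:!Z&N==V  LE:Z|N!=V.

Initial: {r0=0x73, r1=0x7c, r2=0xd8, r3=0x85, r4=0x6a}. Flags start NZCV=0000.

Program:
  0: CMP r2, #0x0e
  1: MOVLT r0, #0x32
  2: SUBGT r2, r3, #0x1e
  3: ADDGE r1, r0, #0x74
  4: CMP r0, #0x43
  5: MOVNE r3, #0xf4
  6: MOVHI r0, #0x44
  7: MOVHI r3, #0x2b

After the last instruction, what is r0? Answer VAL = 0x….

0: ✓ CMP  NZCV=1010
1: ✓ MOVLT  r0←0x32
2: · SUBGT
3: · ADDGE
4: ✓ CMP  NZCV=1000
5: ✓ MOVNE  r3←0xf4
6: · MOVHI
7: · MOVHI

VAL = 0x32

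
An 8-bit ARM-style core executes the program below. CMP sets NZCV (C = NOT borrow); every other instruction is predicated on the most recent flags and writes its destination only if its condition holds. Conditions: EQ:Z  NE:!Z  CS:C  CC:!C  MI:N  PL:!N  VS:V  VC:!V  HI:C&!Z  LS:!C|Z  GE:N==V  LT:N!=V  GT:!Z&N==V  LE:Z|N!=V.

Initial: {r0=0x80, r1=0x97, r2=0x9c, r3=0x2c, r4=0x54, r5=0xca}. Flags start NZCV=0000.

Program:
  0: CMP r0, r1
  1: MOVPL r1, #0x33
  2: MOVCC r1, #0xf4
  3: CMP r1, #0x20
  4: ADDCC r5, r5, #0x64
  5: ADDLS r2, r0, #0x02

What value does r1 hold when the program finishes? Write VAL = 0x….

0: ✓ CMP  NZCV=1000
1: · MOVPL
2: ✓ MOVCC  r1←0xf4
3: ✓ CMP  NZCV=1010
4: · ADDCC
5: · ADDLS

VAL = 0xf4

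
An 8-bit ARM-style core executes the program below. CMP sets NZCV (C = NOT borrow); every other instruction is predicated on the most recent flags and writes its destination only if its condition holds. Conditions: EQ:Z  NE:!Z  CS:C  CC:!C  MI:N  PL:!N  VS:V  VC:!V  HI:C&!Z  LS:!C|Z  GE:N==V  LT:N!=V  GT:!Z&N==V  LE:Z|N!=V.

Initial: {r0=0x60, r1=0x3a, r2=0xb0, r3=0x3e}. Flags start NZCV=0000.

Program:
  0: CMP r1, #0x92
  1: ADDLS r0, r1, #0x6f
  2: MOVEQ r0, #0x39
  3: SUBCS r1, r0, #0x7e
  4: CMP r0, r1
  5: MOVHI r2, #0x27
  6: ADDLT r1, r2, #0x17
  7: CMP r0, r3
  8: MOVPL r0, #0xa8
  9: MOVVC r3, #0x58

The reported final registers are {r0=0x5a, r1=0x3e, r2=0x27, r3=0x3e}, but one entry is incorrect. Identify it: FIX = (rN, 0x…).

FIX = (r0, 0xa8)

[0] flags=1001 → (cmp)
[1] flags=1001 LS?T → r0=0xa9
[2] flags=1001 EQ?F → skip
[3] flags=1001 CS?F → skip
[4] flags=0011 → (cmp)
[5] flags=0011 HI?T → r2=0x27
[6] flags=0011 LT?T → r1=0x3e
[7] flags=0011 → (cmp)
[8] flags=0011 PL?T → r0=0xa8
[9] flags=0011 VC?F → skip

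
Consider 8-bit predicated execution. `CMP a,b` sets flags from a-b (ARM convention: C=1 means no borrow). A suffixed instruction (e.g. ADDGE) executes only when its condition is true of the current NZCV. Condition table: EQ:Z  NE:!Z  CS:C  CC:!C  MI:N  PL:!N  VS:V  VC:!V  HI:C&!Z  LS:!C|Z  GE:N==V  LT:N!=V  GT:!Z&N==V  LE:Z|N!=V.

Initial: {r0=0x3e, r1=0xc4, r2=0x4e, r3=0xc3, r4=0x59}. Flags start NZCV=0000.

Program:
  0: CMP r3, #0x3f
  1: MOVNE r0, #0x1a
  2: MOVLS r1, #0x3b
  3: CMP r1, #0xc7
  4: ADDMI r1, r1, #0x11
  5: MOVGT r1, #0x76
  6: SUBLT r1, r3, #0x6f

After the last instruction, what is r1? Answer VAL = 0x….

VAL = 0x54

0: ✓ CMP  NZCV=1010
1: ✓ MOVNE  r0←0x1a
2: · MOVLS
3: ✓ CMP  NZCV=1000
4: ✓ ADDMI  r1←0xd5
5: · MOVGT
6: ✓ SUBLT  r1←0x54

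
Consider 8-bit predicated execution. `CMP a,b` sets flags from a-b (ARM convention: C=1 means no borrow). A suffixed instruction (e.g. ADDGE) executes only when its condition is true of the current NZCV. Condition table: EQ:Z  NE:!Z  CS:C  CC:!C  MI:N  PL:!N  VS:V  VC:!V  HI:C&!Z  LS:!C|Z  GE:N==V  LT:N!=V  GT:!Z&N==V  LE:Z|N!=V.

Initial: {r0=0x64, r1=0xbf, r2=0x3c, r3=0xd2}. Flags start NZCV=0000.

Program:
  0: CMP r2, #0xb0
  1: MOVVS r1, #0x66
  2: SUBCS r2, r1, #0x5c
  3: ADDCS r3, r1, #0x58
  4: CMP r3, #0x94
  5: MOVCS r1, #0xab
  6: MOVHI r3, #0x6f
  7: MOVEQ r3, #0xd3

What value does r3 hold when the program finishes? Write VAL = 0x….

VAL = 0x6f

[0] flags=1001 → (cmp)
[1] flags=1001 VS?T → r1=0x66
[2] flags=1001 CS?F → skip
[3] flags=1001 CS?F → skip
[4] flags=0010 → (cmp)
[5] flags=0010 CS?T → r1=0xab
[6] flags=0010 HI?T → r3=0x6f
[7] flags=0010 EQ?F → skip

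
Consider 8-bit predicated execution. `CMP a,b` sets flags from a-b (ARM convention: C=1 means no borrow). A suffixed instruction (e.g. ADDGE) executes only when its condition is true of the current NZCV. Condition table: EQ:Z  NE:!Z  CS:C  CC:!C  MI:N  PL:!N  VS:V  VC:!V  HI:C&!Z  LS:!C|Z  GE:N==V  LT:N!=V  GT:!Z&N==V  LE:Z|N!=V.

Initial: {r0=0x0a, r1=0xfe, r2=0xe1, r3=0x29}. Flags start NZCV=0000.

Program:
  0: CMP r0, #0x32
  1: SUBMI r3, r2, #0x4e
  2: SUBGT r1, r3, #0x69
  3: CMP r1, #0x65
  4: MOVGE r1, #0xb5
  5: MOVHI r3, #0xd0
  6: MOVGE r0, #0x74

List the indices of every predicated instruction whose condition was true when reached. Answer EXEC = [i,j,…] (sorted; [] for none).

0: ✓ CMP  NZCV=1000
1: ✓ SUBMI  r3←0x93
2: · SUBGT
3: ✓ CMP  NZCV=1010
4: · MOVGE
5: ✓ MOVHI  r3←0xd0
6: · MOVGE

EXEC = [1,5]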